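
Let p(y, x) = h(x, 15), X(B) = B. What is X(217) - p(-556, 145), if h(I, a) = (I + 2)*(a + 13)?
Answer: -3899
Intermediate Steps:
h(I, a) = (2 + I)*(13 + a)
p(y, x) = 56 + 28*x (p(y, x) = 26 + 2*15 + 13*x + x*15 = 26 + 30 + 13*x + 15*x = 56 + 28*x)
X(217) - p(-556, 145) = 217 - (56 + 28*145) = 217 - (56 + 4060) = 217 - 1*4116 = 217 - 4116 = -3899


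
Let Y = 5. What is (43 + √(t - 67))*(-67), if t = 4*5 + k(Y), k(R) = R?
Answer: -2881 - 67*I*√42 ≈ -2881.0 - 434.21*I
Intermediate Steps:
t = 25 (t = 4*5 + 5 = 20 + 5 = 25)
(43 + √(t - 67))*(-67) = (43 + √(25 - 67))*(-67) = (43 + √(-42))*(-67) = (43 + I*√42)*(-67) = -2881 - 67*I*√42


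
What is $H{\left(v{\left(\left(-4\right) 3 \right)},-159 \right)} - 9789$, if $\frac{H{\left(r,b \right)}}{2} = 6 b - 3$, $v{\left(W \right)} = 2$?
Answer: $-11703$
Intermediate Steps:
$H{\left(r,b \right)} = -6 + 12 b$ ($H{\left(r,b \right)} = 2 \left(6 b - 3\right) = 2 \left(-3 + 6 b\right) = -6 + 12 b$)
$H{\left(v{\left(\left(-4\right) 3 \right)},-159 \right)} - 9789 = \left(-6 + 12 \left(-159\right)\right) - 9789 = \left(-6 - 1908\right) - 9789 = -1914 - 9789 = -11703$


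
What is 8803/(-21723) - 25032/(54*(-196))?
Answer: 894046/456183 ≈ 1.9598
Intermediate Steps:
8803/(-21723) - 25032/(54*(-196)) = 8803*(-1/21723) - 25032/(-10584) = -8803/21723 - 25032*(-1/10584) = -8803/21723 + 149/63 = 894046/456183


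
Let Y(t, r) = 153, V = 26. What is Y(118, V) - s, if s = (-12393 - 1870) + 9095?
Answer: 5321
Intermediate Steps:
s = -5168 (s = -14263 + 9095 = -5168)
Y(118, V) - s = 153 - 1*(-5168) = 153 + 5168 = 5321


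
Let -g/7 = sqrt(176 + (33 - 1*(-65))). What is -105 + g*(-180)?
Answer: -105 + 1260*sqrt(274) ≈ 20752.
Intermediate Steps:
g = -7*sqrt(274) (g = -7*sqrt(176 + (33 - 1*(-65))) = -7*sqrt(176 + (33 + 65)) = -7*sqrt(176 + 98) = -7*sqrt(274) ≈ -115.87)
-105 + g*(-180) = -105 - 7*sqrt(274)*(-180) = -105 + 1260*sqrt(274)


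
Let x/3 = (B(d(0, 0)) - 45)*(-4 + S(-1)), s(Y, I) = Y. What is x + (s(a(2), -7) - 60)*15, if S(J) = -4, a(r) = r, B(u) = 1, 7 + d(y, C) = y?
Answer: 186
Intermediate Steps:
d(y, C) = -7 + y
x = 1056 (x = 3*((1 - 45)*(-4 - 4)) = 3*(-44*(-8)) = 3*352 = 1056)
x + (s(a(2), -7) - 60)*15 = 1056 + (2 - 60)*15 = 1056 - 58*15 = 1056 - 870 = 186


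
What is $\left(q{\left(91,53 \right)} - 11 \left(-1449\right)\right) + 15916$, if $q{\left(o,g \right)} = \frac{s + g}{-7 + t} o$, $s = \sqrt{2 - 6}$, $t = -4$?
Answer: $\frac{345582}{11} - \frac{182 i}{11} \approx 31417.0 - 16.545 i$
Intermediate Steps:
$s = 2 i$ ($s = \sqrt{2 - 6} = \sqrt{-4} = 2 i \approx 2.0 i$)
$q{\left(o,g \right)} = o \left(- \frac{2 i}{11} - \frac{g}{11}\right)$ ($q{\left(o,g \right)} = \frac{2 i + g}{-7 - 4} o = \frac{g + 2 i}{-11} o = \left(g + 2 i\right) \left(- \frac{1}{11}\right) o = \left(- \frac{2 i}{11} - \frac{g}{11}\right) o = o \left(- \frac{2 i}{11} - \frac{g}{11}\right)$)
$\left(q{\left(91,53 \right)} - 11 \left(-1449\right)\right) + 15916 = \left(\left(- \frac{1}{11}\right) 91 \left(53 + 2 i\right) - 11 \left(-1449\right)\right) + 15916 = \left(\left(- \frac{4823}{11} - \frac{182 i}{11}\right) - -15939\right) + 15916 = \left(\left(- \frac{4823}{11} - \frac{182 i}{11}\right) + 15939\right) + 15916 = \left(\frac{170506}{11} - \frac{182 i}{11}\right) + 15916 = \frac{345582}{11} - \frac{182 i}{11}$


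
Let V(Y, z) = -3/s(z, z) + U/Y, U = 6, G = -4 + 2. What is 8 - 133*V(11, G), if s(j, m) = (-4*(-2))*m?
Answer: -15749/176 ≈ -89.483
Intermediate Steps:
s(j, m) = 8*m
G = -2
V(Y, z) = 6/Y - 3/(8*z) (V(Y, z) = -3*1/(8*z) + 6/Y = -3/(8*z) + 6/Y = 6/Y - 3/(8*z))
8 - 133*V(11, G) = 8 - 133*(6/11 - 3/8/(-2)) = 8 - 133*(6*(1/11) - 3/8*(-½)) = 8 - 133*(6/11 + 3/16) = 8 - 133*129/176 = 8 - 17157/176 = -15749/176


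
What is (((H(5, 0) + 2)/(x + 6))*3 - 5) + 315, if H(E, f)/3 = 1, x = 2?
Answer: 2495/8 ≈ 311.88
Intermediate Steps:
H(E, f) = 3 (H(E, f) = 3*1 = 3)
(((H(5, 0) + 2)/(x + 6))*3 - 5) + 315 = (((3 + 2)/(2 + 6))*3 - 5) + 315 = ((5/8)*3 - 5) + 315 = (15/8 - 5) + 315 = -25/8 + 315 = 2495/8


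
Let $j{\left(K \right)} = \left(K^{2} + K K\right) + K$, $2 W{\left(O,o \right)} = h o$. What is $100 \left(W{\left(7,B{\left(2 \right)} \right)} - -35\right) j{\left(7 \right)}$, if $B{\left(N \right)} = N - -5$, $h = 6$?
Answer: $588000$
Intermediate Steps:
$B{\left(N \right)} = 5 + N$ ($B{\left(N \right)} = N + 5 = 5 + N$)
$W{\left(O,o \right)} = 3 o$ ($W{\left(O,o \right)} = \frac{6 o}{2} = 3 o$)
$j{\left(K \right)} = K + 2 K^{2}$ ($j{\left(K \right)} = \left(K^{2} + K^{2}\right) + K = 2 K^{2} + K = K + 2 K^{2}$)
$100 \left(W{\left(7,B{\left(2 \right)} \right)} - -35\right) j{\left(7 \right)} = 100 \left(3 \left(5 + 2\right) - -35\right) 7 \left(1 + 2 \cdot 7\right) = 100 \left(3 \cdot 7 + 35\right) 7 \left(1 + 14\right) = 100 \left(21 + 35\right) 7 \cdot 15 = 100 \cdot 56 \cdot 105 = 5600 \cdot 105 = 588000$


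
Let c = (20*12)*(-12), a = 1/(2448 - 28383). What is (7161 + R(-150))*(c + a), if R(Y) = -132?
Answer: -175005232743/8645 ≈ -2.0244e+7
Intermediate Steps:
a = -1/25935 (a = 1/(-25935) = -1/25935 ≈ -3.8558e-5)
c = -2880 (c = 240*(-12) = -2880)
(7161 + R(-150))*(c + a) = (7161 - 132)*(-2880 - 1/25935) = 7029*(-74692801/25935) = -175005232743/8645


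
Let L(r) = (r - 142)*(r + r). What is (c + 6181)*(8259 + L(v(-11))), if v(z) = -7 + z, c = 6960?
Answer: 184223679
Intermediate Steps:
L(r) = 2*r*(-142 + r) (L(r) = (-142 + r)*(2*r) = 2*r*(-142 + r))
(c + 6181)*(8259 + L(v(-11))) = (6960 + 6181)*(8259 + 2*(-7 - 11)*(-142 + (-7 - 11))) = 13141*(8259 + 2*(-18)*(-142 - 18)) = 13141*(8259 + 2*(-18)*(-160)) = 13141*(8259 + 5760) = 13141*14019 = 184223679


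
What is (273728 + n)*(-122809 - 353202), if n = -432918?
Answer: 75776191090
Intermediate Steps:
(273728 + n)*(-122809 - 353202) = (273728 - 432918)*(-122809 - 353202) = -159190*(-476011) = 75776191090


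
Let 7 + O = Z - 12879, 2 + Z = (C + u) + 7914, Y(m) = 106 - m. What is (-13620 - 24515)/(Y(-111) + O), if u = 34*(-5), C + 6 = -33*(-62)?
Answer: 38135/2887 ≈ 13.209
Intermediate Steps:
C = 2040 (C = -6 - 33*(-62) = -6 + 2046 = 2040)
u = -170
Z = 9782 (Z = -2 + ((2040 - 170) + 7914) = -2 + (1870 + 7914) = -2 + 9784 = 9782)
O = -3104 (O = -7 + (9782 - 12879) = -7 - 3097 = -3104)
(-13620 - 24515)/(Y(-111) + O) = (-13620 - 24515)/((106 - 1*(-111)) - 3104) = -38135/((106 + 111) - 3104) = -38135/(217 - 3104) = -38135/(-2887) = -38135*(-1/2887) = 38135/2887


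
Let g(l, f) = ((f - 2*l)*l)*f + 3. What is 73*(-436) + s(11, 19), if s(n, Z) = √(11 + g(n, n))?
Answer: -31828 + I*√1317 ≈ -31828.0 + 36.29*I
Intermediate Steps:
g(l, f) = 3 + f*l*(f - 2*l) (g(l, f) = (l*(f - 2*l))*f + 3 = f*l*(f - 2*l) + 3 = 3 + f*l*(f - 2*l))
s(n, Z) = √(14 - n³) (s(n, Z) = √(11 + (3 + n*n² - 2*n*n²)) = √(11 + (3 + n³ - 2*n³)) = √(11 + (3 - n³)) = √(14 - n³))
73*(-436) + s(11, 19) = 73*(-436) + √(14 - 1*11³) = -31828 + √(14 - 1*1331) = -31828 + √(14 - 1331) = -31828 + √(-1317) = -31828 + I*√1317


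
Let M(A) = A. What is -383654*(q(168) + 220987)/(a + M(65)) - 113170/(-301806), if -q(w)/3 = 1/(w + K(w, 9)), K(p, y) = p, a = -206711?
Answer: 238820433419606681/582092024976 ≈ 4.1028e+5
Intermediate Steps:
q(w) = -3/(2*w) (q(w) = -3/(w + w) = -3*1/(2*w) = -3/(2*w))
-383654*(q(168) + 220987)/(a + M(65)) - 113170/(-301806) = -383654*(-3/2/168 + 220987)/(-206711 + 65) - 113170/(-301806) = -383654/((-206646/(-3/2*1/168 + 220987))) - 113170*(-1/301806) = -383654/((-206646/(-1/112 + 220987))) + 56585/150903 = -383654/((-206646/24750543/112)) + 56585/150903 = -383654/((-206646*112/24750543)) + 56585/150903 = -383654/(-7714784/8250181) + 56585/150903 = -383654*(-8250181/7714784) + 56585/150903 = 1582607470687/3857392 + 56585/150903 = 238820433419606681/582092024976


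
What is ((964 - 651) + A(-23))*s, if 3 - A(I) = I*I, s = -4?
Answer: 852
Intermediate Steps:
A(I) = 3 - I² (A(I) = 3 - I*I = 3 - I²)
((964 - 651) + A(-23))*s = ((964 - 651) + (3 - 1*(-23)²))*(-4) = (313 + (3 - 1*529))*(-4) = (313 + (3 - 529))*(-4) = (313 - 526)*(-4) = -213*(-4) = 852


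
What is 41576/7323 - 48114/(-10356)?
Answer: 130483313/12639498 ≈ 10.323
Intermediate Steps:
41576/7323 - 48114/(-10356) = 41576*(1/7323) - 48114*(-1/10356) = 41576/7323 + 8019/1726 = 130483313/12639498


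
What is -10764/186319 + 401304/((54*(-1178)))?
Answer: -6287939962/987677019 ≈ -6.3664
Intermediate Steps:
-10764/186319 + 401304/((54*(-1178))) = -10764*1/186319 + 401304/(-63612) = -10764/186319 + 401304*(-1/63612) = -10764/186319 - 33442/5301 = -6287939962/987677019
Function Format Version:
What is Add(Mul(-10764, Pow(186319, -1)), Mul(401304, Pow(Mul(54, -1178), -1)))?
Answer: Rational(-6287939962, 987677019) ≈ -6.3664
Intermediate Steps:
Add(Mul(-10764, Pow(186319, -1)), Mul(401304, Pow(Mul(54, -1178), -1))) = Add(Mul(-10764, Rational(1, 186319)), Mul(401304, Pow(-63612, -1))) = Add(Rational(-10764, 186319), Mul(401304, Rational(-1, 63612))) = Add(Rational(-10764, 186319), Rational(-33442, 5301)) = Rational(-6287939962, 987677019)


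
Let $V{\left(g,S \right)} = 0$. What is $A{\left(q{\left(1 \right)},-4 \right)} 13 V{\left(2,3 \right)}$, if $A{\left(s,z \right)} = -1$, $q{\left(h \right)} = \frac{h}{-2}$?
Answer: $0$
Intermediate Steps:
$q{\left(h \right)} = - \frac{h}{2}$ ($q{\left(h \right)} = h \left(- \frac{1}{2}\right) = - \frac{h}{2}$)
$A{\left(q{\left(1 \right)},-4 \right)} 13 V{\left(2,3 \right)} = \left(-1\right) 13 \cdot 0 = \left(-13\right) 0 = 0$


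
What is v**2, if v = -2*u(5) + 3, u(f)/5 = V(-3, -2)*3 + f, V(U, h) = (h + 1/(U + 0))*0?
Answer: 2209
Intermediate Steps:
V(U, h) = 0 (V(U, h) = (h + 1/U)*0 = 0)
u(f) = 5*f (u(f) = 5*(0*3 + f) = 5*(0 + f) = 5*f)
v = -47 (v = -10*5 + 3 = -2*25 + 3 = -50 + 3 = -47)
v**2 = (-47)**2 = 2209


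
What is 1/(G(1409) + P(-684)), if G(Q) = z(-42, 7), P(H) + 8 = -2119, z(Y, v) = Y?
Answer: -1/2169 ≈ -0.00046104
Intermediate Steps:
P(H) = -2127 (P(H) = -8 - 2119 = -2127)
G(Q) = -42
1/(G(1409) + P(-684)) = 1/(-42 - 2127) = 1/(-2169) = -1/2169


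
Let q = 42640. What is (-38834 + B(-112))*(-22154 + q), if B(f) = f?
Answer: -797847756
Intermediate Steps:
(-38834 + B(-112))*(-22154 + q) = (-38834 - 112)*(-22154 + 42640) = -38946*20486 = -797847756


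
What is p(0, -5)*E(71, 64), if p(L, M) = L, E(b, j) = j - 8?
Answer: 0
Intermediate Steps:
E(b, j) = -8 + j
p(0, -5)*E(71, 64) = 0*(-8 + 64) = 0*56 = 0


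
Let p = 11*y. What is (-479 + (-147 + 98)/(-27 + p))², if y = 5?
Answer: 3697929/16 ≈ 2.3112e+5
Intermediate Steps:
p = 55 (p = 11*5 = 55)
(-479 + (-147 + 98)/(-27 + p))² = (-479 + (-147 + 98)/(-27 + 55))² = (-479 - 49/28)² = (-479 - 49*1/28)² = (-479 - 7/4)² = (-1923/4)² = 3697929/16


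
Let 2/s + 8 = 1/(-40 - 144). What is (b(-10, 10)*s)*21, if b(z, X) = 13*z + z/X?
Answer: 337456/491 ≈ 687.28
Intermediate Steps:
s = -368/1473 (s = 2/(-8 + 1/(-40 - 144)) = 2/(-8 + 1/(-184)) = 2/(-8 - 1/184) = 2/(-1473/184) = 2*(-184/1473) = -368/1473 ≈ -0.24983)
(b(-10, 10)*s)*21 = ((13*(-10) - 10/10)*(-368/1473))*21 = ((-130 - 10*⅒)*(-368/1473))*21 = ((-130 - 1)*(-368/1473))*21 = -131*(-368/1473)*21 = (48208/1473)*21 = 337456/491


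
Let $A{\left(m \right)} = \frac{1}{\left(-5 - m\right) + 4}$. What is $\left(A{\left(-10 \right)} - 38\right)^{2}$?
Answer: $\frac{116281}{81} \approx 1435.6$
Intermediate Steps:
$A{\left(m \right)} = \frac{1}{-1 - m}$
$\left(A{\left(-10 \right)} - 38\right)^{2} = \left(- \frac{1}{1 - 10} - 38\right)^{2} = \left(- \frac{1}{-9} - 38\right)^{2} = \left(\left(-1\right) \left(- \frac{1}{9}\right) - 38\right)^{2} = \left(\frac{1}{9} - 38\right)^{2} = \left(- \frac{341}{9}\right)^{2} = \frac{116281}{81}$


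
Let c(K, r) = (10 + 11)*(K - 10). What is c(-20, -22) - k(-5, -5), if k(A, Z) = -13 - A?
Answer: -622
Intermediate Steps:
c(K, r) = -210 + 21*K (c(K, r) = 21*(-10 + K) = -210 + 21*K)
c(-20, -22) - k(-5, -5) = (-210 + 21*(-20)) - (-13 - 1*(-5)) = (-210 - 420) - (-13 + 5) = -630 - 1*(-8) = -630 + 8 = -622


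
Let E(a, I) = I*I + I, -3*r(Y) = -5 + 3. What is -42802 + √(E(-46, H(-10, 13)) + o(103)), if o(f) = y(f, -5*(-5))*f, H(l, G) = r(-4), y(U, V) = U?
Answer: -42802 + √95491/3 ≈ -42699.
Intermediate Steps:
r(Y) = ⅔ (r(Y) = -(-5 + 3)/3 = -⅓*(-2) = ⅔)
H(l, G) = ⅔
E(a, I) = I + I² (E(a, I) = I² + I = I + I²)
o(f) = f² (o(f) = f*f = f²)
-42802 + √(E(-46, H(-10, 13)) + o(103)) = -42802 + √(2*(1 + ⅔)/3 + 103²) = -42802 + √((⅔)*(5/3) + 10609) = -42802 + √(10/9 + 10609) = -42802 + √(95491/9) = -42802 + √95491/3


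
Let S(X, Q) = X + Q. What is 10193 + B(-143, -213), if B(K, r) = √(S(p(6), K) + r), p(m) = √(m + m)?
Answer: 10193 + √(-356 + 2*√3) ≈ 10193.0 + 18.776*I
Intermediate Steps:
p(m) = √2*√m (p(m) = √(2*m) = √2*√m)
S(X, Q) = Q + X
B(K, r) = √(K + r + 2*√3) (B(K, r) = √((K + √2*√6) + r) = √((K + 2*√3) + r) = √(K + r + 2*√3))
10193 + B(-143, -213) = 10193 + √(-143 - 213 + 2*√3) = 10193 + √(-356 + 2*√3)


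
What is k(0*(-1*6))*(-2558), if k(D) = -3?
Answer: 7674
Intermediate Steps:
k(0*(-1*6))*(-2558) = -3*(-2558) = 7674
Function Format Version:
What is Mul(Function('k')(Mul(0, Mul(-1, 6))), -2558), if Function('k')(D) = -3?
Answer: 7674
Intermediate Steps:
Mul(Function('k')(Mul(0, Mul(-1, 6))), -2558) = Mul(-3, -2558) = 7674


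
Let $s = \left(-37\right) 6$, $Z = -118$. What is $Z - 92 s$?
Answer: $20306$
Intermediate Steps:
$s = -222$
$Z - 92 s = -118 - -20424 = -118 + 20424 = 20306$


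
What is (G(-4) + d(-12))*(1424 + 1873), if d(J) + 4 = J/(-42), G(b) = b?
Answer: -25434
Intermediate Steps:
d(J) = -4 - J/42 (d(J) = -4 + J/(-42) = -4 + J*(-1/42) = -4 - J/42)
(G(-4) + d(-12))*(1424 + 1873) = (-4 + (-4 - 1/42*(-12)))*(1424 + 1873) = (-4 + (-4 + 2/7))*3297 = (-4 - 26/7)*3297 = -54/7*3297 = -25434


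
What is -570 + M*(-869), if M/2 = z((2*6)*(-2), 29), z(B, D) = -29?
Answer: 49832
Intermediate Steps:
M = -58 (M = 2*(-29) = -58)
-570 + M*(-869) = -570 - 58*(-869) = -570 + 50402 = 49832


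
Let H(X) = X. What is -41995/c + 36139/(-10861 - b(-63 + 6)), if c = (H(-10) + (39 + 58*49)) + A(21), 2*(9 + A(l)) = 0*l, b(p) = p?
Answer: -278571899/15460524 ≈ -18.018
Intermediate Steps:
A(l) = -9 (A(l) = -9 + (0*l)/2 = -9 + (½)*0 = -9 + 0 = -9)
c = 2862 (c = (-10 + (39 + 58*49)) - 9 = (-10 + (39 + 2842)) - 9 = (-10 + 2881) - 9 = 2871 - 9 = 2862)
-41995/c + 36139/(-10861 - b(-63 + 6)) = -41995/2862 + 36139/(-10861 - (-63 + 6)) = -41995*1/2862 + 36139/(-10861 - 1*(-57)) = -41995/2862 + 36139/(-10861 + 57) = -41995/2862 + 36139/(-10804) = -41995/2862 + 36139*(-1/10804) = -41995/2862 - 36139/10804 = -278571899/15460524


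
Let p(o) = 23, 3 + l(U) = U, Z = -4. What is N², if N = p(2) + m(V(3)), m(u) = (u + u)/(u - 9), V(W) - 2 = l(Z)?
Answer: 27556/49 ≈ 562.37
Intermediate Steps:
l(U) = -3 + U
V(W) = -5 (V(W) = 2 + (-3 - 4) = 2 - 7 = -5)
m(u) = 2*u/(-9 + u) (m(u) = (2*u)/(-9 + u) = 2*u/(-9 + u))
N = 166/7 (N = 23 + 2*(-5)/(-9 - 5) = 23 + 2*(-5)/(-14) = 23 + 2*(-5)*(-1/14) = 23 + 5/7 = 166/7 ≈ 23.714)
N² = (166/7)² = 27556/49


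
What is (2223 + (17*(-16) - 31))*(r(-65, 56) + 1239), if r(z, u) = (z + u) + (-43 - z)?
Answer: 2403840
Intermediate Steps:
r(z, u) = -43 + u (r(z, u) = (u + z) + (-43 - z) = -43 + u)
(2223 + (17*(-16) - 31))*(r(-65, 56) + 1239) = (2223 + (17*(-16) - 31))*((-43 + 56) + 1239) = (2223 + (-272 - 31))*(13 + 1239) = (2223 - 303)*1252 = 1920*1252 = 2403840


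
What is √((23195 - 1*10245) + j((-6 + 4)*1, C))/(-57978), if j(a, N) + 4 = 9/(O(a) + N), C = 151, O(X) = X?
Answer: -√287415487/8638722 ≈ -0.0019625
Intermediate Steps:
j(a, N) = -4 + 9/(N + a) (j(a, N) = -4 + 9/(a + N) = -4 + 9/(N + a))
√((23195 - 1*10245) + j((-6 + 4)*1, C))/(-57978) = √((23195 - 1*10245) + (9 - 4*151 - 4*(-6 + 4))/(151 + (-6 + 4)*1))/(-57978) = √((23195 - 10245) + (9 - 604 - (-8))/(151 - 2*1))*(-1/57978) = √(12950 + (9 - 604 - 4*(-2))/(151 - 2))*(-1/57978) = √(12950 + (9 - 604 + 8)/149)*(-1/57978) = √(12950 + (1/149)*(-587))*(-1/57978) = √(12950 - 587/149)*(-1/57978) = √(1928963/149)*(-1/57978) = (√287415487/149)*(-1/57978) = -√287415487/8638722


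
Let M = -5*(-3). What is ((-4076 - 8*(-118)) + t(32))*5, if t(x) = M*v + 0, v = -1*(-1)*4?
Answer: -15360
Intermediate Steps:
M = 15
v = 4 (v = 1*4 = 4)
t(x) = 60 (t(x) = 15*4 + 0 = 60 + 0 = 60)
((-4076 - 8*(-118)) + t(32))*5 = ((-4076 - 8*(-118)) + 60)*5 = ((-4076 + 944) + 60)*5 = (-3132 + 60)*5 = -3072*5 = -15360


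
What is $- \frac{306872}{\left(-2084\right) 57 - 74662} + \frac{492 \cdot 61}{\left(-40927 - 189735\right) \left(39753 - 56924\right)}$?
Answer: $\frac{303858219398386}{191549218431725} \approx 1.5863$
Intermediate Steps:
$- \frac{306872}{\left(-2084\right) 57 - 74662} + \frac{492 \cdot 61}{\left(-40927 - 189735\right) \left(39753 - 56924\right)} = - \frac{306872}{-118788 - 74662} + \frac{30012}{\left(-230662\right) \left(-17171\right)} = - \frac{306872}{-193450} + \frac{30012}{3960697202} = \left(-306872\right) \left(- \frac{1}{193450}\right) + 30012 \cdot \frac{1}{3960697202} = \frac{153436}{96725} + \frac{15006}{1980348601} = \frac{303858219398386}{191549218431725}$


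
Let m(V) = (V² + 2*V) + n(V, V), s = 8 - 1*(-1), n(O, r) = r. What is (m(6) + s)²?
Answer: 3969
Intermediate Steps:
s = 9 (s = 8 + 1 = 9)
m(V) = V² + 3*V (m(V) = (V² + 2*V) + V = V² + 3*V)
(m(6) + s)² = (6*(3 + 6) + 9)² = (6*9 + 9)² = (54 + 9)² = 63² = 3969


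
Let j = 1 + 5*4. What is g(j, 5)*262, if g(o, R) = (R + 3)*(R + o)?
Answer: 54496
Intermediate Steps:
j = 21 (j = 1 + 20 = 21)
g(o, R) = (3 + R)*(R + o)
g(j, 5)*262 = (5² + 3*5 + 3*21 + 5*21)*262 = (25 + 15 + 63 + 105)*262 = 208*262 = 54496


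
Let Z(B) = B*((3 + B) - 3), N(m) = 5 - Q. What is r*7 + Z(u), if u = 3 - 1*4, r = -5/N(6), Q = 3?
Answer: -33/2 ≈ -16.500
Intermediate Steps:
N(m) = 2 (N(m) = 5 - 1*3 = 5 - 3 = 2)
r = -5/2 ≈ -2.5000
u = -1 (u = 3 - 4 = -1)
Z(B) = B² (Z(B) = B*B = B²)
r*7 + Z(u) = -5/2*7 + (-1)² = -35/2 + 1 = -33/2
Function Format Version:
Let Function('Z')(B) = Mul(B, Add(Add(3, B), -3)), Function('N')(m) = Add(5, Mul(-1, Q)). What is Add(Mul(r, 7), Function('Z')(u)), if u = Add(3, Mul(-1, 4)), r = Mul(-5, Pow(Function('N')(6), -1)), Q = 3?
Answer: Rational(-33, 2) ≈ -16.500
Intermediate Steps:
Function('N')(m) = 2 (Function('N')(m) = Add(5, Mul(-1, 3)) = Add(5, -3) = 2)
r = Rational(-5, 2) (r = Mul(-5, Pow(2, -1)) = Mul(-5, Rational(1, 2)) = Rational(-5, 2) ≈ -2.5000)
u = -1 (u = Add(3, -4) = -1)
Function('Z')(B) = Pow(B, 2) (Function('Z')(B) = Mul(B, B) = Pow(B, 2))
Add(Mul(r, 7), Function('Z')(u)) = Add(Mul(Rational(-5, 2), 7), Pow(-1, 2)) = Add(Rational(-35, 2), 1) = Rational(-33, 2)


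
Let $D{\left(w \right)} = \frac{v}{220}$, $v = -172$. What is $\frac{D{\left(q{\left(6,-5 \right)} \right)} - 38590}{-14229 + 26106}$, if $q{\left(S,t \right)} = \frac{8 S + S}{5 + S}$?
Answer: $- \frac{2122493}{653235} \approx -3.2492$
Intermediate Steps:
$q{\left(S,t \right)} = \frac{9 S}{5 + S}$
$D{\left(w \right)} = - \frac{43}{55}$ ($D{\left(w \right)} = - \frac{172}{220} = \left(-172\right) \frac{1}{220} = - \frac{43}{55}$)
$\frac{D{\left(q{\left(6,-5 \right)} \right)} - 38590}{-14229 + 26106} = \frac{- \frac{43}{55} - 38590}{-14229 + 26106} = - \frac{2122493}{55 \cdot 11877} = \left(- \frac{2122493}{55}\right) \frac{1}{11877} = - \frac{2122493}{653235}$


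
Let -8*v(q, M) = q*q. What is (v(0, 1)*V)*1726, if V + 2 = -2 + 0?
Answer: 0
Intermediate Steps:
v(q, M) = -q²/8 (v(q, M) = -q*q/8 = -q²/8)
V = -4 (V = -2 + (-2 + 0) = -2 - 2 = -4)
(v(0, 1)*V)*1726 = (-⅛*0²*(-4))*1726 = (-⅛*0*(-4))*1726 = (0*(-4))*1726 = 0*1726 = 0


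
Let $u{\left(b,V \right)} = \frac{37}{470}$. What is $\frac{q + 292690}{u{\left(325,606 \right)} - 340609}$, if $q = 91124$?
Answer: $- \frac{180392580}{160086193} \approx -1.1268$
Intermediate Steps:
$u{\left(b,V \right)} = \frac{37}{470}$ ($u{\left(b,V \right)} = 37 \cdot \frac{1}{470} = \frac{37}{470}$)
$\frac{q + 292690}{u{\left(325,606 \right)} - 340609} = \frac{91124 + 292690}{\frac{37}{470} - 340609} = \frac{383814}{- \frac{160086193}{470}} = 383814 \left(- \frac{470}{160086193}\right) = - \frac{180392580}{160086193}$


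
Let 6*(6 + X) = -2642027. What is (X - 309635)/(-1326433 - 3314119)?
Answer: 642839/3977616 ≈ 0.16161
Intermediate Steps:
X = -2642063/6 (X = -6 + (1/6)*(-2642027) = -6 - 2642027/6 = -2642063/6 ≈ -4.4034e+5)
(X - 309635)/(-1326433 - 3314119) = (-2642063/6 - 309635)/(-1326433 - 3314119) = -4499873/6/(-4640552) = -4499873/6*(-1/4640552) = 642839/3977616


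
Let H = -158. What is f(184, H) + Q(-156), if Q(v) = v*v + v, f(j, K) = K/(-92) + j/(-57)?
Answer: 63395999/2622 ≈ 24179.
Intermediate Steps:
f(j, K) = -j/57 - K/92 (f(j, K) = K*(-1/92) + j*(-1/57) = -K/92 - j/57 = -j/57 - K/92)
Q(v) = v + v**2 (Q(v) = v**2 + v = v + v**2)
f(184, H) + Q(-156) = (-1/57*184 - 1/92*(-158)) - 156*(1 - 156) = (-184/57 + 79/46) - 156*(-155) = -3961/2622 + 24180 = 63395999/2622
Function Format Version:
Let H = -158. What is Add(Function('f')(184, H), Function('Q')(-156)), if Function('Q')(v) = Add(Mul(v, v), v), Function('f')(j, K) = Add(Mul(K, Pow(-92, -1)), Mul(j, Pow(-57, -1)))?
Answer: Rational(63395999, 2622) ≈ 24179.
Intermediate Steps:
Function('f')(j, K) = Add(Mul(Rational(-1, 57), j), Mul(Rational(-1, 92), K)) (Function('f')(j, K) = Add(Mul(K, Rational(-1, 92)), Mul(j, Rational(-1, 57))) = Add(Mul(Rational(-1, 92), K), Mul(Rational(-1, 57), j)) = Add(Mul(Rational(-1, 57), j), Mul(Rational(-1, 92), K)))
Function('Q')(v) = Add(v, Pow(v, 2)) (Function('Q')(v) = Add(Pow(v, 2), v) = Add(v, Pow(v, 2)))
Add(Function('f')(184, H), Function('Q')(-156)) = Add(Add(Mul(Rational(-1, 57), 184), Mul(Rational(-1, 92), -158)), Mul(-156, Add(1, -156))) = Add(Add(Rational(-184, 57), Rational(79, 46)), Mul(-156, -155)) = Add(Rational(-3961, 2622), 24180) = Rational(63395999, 2622)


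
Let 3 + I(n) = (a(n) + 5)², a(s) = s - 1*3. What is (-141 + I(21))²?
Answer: 148225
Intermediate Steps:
a(s) = -3 + s (a(s) = s - 3 = -3 + s)
I(n) = -3 + (2 + n)² (I(n) = -3 + ((-3 + n) + 5)² = -3 + (2 + n)²)
(-141 + I(21))² = (-141 + (-3 + (2 + 21)²))² = (-141 + (-3 + 23²))² = (-141 + (-3 + 529))² = (-141 + 526)² = 385² = 148225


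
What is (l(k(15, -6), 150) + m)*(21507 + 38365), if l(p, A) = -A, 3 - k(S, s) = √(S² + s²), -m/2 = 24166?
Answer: -2902714304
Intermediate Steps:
m = -48332 (m = -2*24166 = -48332)
k(S, s) = 3 - √(S² + s²)
(l(k(15, -6), 150) + m)*(21507 + 38365) = (-1*150 - 48332)*(21507 + 38365) = (-150 - 48332)*59872 = -48482*59872 = -2902714304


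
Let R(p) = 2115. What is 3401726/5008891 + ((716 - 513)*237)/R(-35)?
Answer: 82725801797/3531268155 ≈ 23.427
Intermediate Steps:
3401726/5008891 + ((716 - 513)*237)/R(-35) = 3401726/5008891 + ((716 - 513)*237)/2115 = 3401726*(1/5008891) + (203*237)*(1/2115) = 3401726/5008891 + 48111*(1/2115) = 3401726/5008891 + 16037/705 = 82725801797/3531268155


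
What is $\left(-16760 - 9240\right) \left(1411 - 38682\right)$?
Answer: $969046000$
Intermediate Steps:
$\left(-16760 - 9240\right) \left(1411 - 38682\right) = \left(-26000\right) \left(-37271\right) = 969046000$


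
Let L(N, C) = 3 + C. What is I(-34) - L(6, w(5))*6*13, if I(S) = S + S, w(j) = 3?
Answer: -536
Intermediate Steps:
I(S) = 2*S
I(-34) - L(6, w(5))*6*13 = 2*(-34) - (3 + 3)*6*13 = -68 - 6*6*13 = -68 - 36*13 = -68 - 1*468 = -68 - 468 = -536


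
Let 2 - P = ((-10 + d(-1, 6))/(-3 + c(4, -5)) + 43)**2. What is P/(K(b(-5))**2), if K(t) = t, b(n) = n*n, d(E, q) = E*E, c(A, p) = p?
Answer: -124481/40000 ≈ -3.1120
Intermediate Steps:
d(E, q) = E**2
b(n) = n**2
P = -124481/64 (P = 2 - ((-10 + (-1)**2)/(-3 - 5) + 43)**2 = 2 - ((-10 + 1)/(-8) + 43)**2 = 2 - (-9*(-1/8) + 43)**2 = 2 - (9/8 + 43)**2 = 2 - (353/8)**2 = 2 - 1*124609/64 = 2 - 124609/64 = -124481/64 ≈ -1945.0)
P/(K(b(-5))**2) = -124481/(64*(((-5)**2)**2)) = -124481/(64*(25**2)) = -124481/64/625 = -124481/64*1/625 = -124481/40000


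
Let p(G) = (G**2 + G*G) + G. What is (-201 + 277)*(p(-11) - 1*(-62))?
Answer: 22268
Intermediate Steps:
p(G) = G + 2*G**2 (p(G) = (G**2 + G**2) + G = 2*G**2 + G = G + 2*G**2)
(-201 + 277)*(p(-11) - 1*(-62)) = (-201 + 277)*(-11*(1 + 2*(-11)) - 1*(-62)) = 76*(-11*(1 - 22) + 62) = 76*(-11*(-21) + 62) = 76*(231 + 62) = 76*293 = 22268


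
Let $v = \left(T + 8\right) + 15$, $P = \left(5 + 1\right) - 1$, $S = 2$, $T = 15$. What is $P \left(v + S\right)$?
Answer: $200$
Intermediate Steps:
$P = 5$ ($P = 6 - 1 = 5$)
$v = 38$ ($v = \left(15 + 8\right) + 15 = 23 + 15 = 38$)
$P \left(v + S\right) = 5 \left(38 + 2\right) = 5 \cdot 40 = 200$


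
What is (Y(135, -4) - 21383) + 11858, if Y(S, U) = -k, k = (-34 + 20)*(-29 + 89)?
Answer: -8685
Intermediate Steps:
k = -840 (k = -14*60 = -840)
Y(S, U) = 840 (Y(S, U) = -1*(-840) = 840)
(Y(135, -4) - 21383) + 11858 = (840 - 21383) + 11858 = -20543 + 11858 = -8685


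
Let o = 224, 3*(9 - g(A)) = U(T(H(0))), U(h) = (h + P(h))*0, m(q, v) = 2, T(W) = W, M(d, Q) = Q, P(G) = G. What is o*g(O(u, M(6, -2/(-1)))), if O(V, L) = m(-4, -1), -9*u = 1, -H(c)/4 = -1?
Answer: 2016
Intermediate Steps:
H(c) = 4 (H(c) = -4*(-1) = 4)
u = -⅑ (u = -⅑*1 = -⅑ ≈ -0.11111)
O(V, L) = 2
U(h) = 0 (U(h) = (h + h)*0 = (2*h)*0 = 0)
g(A) = 9 (g(A) = 9 - ⅓*0 = 9 + 0 = 9)
o*g(O(u, M(6, -2/(-1)))) = 224*9 = 2016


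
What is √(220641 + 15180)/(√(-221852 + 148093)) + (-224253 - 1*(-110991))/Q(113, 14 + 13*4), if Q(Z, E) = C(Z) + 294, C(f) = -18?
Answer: -18877/46 - I*√17393921139/73759 ≈ -410.37 - 1.7881*I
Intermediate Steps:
Q(Z, E) = 276 (Q(Z, E) = -18 + 294 = 276)
√(220641 + 15180)/(√(-221852 + 148093)) + (-224253 - 1*(-110991))/Q(113, 14 + 13*4) = √(220641 + 15180)/(√(-221852 + 148093)) + (-224253 - 1*(-110991))/276 = √235821/(√(-73759)) + (-224253 + 110991)*(1/276) = √235821/((I*√73759)) - 113262*1/276 = √235821*(-I*√73759/73759) - 18877/46 = -I*√17393921139/73759 - 18877/46 = -18877/46 - I*√17393921139/73759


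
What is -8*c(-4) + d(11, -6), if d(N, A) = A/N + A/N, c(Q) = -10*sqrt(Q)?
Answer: -12/11 + 160*I ≈ -1.0909 + 160.0*I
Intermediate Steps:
d(N, A) = 2*A/N
-8*c(-4) + d(11, -6) = -(-80)*sqrt(-4) + 2*(-6)/11 = -(-80)*2*I + 2*(-6)*(1/11) = -(-160)*I - 12/11 = 160*I - 12/11 = -12/11 + 160*I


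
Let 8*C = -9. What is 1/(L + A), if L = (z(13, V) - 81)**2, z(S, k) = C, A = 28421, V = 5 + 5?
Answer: 64/2250593 ≈ 2.8437e-5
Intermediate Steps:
V = 10
C = -9/8 (C = (1/8)*(-9) = -9/8 ≈ -1.1250)
z(S, k) = -9/8
L = 431649/64 (L = (-9/8 - 81)**2 = (-657/8)**2 = 431649/64 ≈ 6744.5)
1/(L + A) = 1/(431649/64 + 28421) = 1/(2250593/64) = 64/2250593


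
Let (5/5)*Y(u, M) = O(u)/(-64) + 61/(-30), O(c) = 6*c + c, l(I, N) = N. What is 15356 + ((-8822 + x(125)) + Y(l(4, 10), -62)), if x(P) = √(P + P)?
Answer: 3134819/480 + 5*√10 ≈ 6546.7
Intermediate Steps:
x(P) = √2*√P (x(P) = √(2*P) = √2*√P)
O(c) = 7*c
Y(u, M) = -61/30 - 7*u/64 (Y(u, M) = (7*u)/(-64) + 61/(-30) = (7*u)*(-1/64) + 61*(-1/30) = -7*u/64 - 61/30 = -61/30 - 7*u/64)
15356 + ((-8822 + x(125)) + Y(l(4, 10), -62)) = 15356 + ((-8822 + √2*√125) + (-61/30 - 7/64*10)) = 15356 + ((-8822 + √2*(5*√5)) + (-61/30 - 35/32)) = 15356 + ((-8822 + 5*√10) - 1501/480) = 15356 + (-4236061/480 + 5*√10) = 3134819/480 + 5*√10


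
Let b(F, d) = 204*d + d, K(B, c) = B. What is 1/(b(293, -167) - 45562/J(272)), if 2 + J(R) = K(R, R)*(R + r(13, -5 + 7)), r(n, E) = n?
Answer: -38759/1326937146 ≈ -2.9209e-5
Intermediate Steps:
J(R) = -2 + R*(13 + R) (J(R) = -2 + R*(R + 13) = -2 + R*(13 + R))
b(F, d) = 205*d
1/(b(293, -167) - 45562/J(272)) = 1/(205*(-167) - 45562/(-2 + 272**2 + 13*272)) = 1/(-34235 - 45562/(-2 + 73984 + 3536)) = 1/(-34235 - 45562/77518) = 1/(-34235 - 45562*1/77518) = 1/(-34235 - 22781/38759) = 1/(-1326937146/38759) = -38759/1326937146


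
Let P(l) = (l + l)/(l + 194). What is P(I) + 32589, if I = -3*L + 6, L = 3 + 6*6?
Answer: 2704665/83 ≈ 32586.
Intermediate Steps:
L = 39 (L = 3 + 36 = 39)
I = -111 (I = -3*39 + 6 = -117 + 6 = -111)
P(l) = 2*l/(194 + l) (P(l) = (2*l)/(194 + l) = 2*l/(194 + l))
P(I) + 32589 = 2*(-111)/(194 - 111) + 32589 = 2*(-111)/83 + 32589 = 2*(-111)*(1/83) + 32589 = -222/83 + 32589 = 2704665/83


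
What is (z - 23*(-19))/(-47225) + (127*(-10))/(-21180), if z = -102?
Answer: 1057609/20004510 ≈ 0.052869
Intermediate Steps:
(z - 23*(-19))/(-47225) + (127*(-10))/(-21180) = (-102 - 23*(-19))/(-47225) + (127*(-10))/(-21180) = (-102 + 437)*(-1/47225) - 1270*(-1/21180) = 335*(-1/47225) + 127/2118 = -67/9445 + 127/2118 = 1057609/20004510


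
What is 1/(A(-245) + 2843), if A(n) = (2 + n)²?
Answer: 1/61892 ≈ 1.6157e-5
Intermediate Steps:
1/(A(-245) + 2843) = 1/((2 - 245)² + 2843) = 1/((-243)² + 2843) = 1/(59049 + 2843) = 1/61892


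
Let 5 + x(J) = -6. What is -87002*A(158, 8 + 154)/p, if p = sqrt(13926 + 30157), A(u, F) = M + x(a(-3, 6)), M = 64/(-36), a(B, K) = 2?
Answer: 10005230*sqrt(44083)/396747 ≈ 5294.8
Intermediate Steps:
x(J) = -11 (x(J) = -5 - 6 = -11)
M = -16/9 (M = 64*(-1/36) = -16/9 ≈ -1.7778)
A(u, F) = -115/9 (A(u, F) = -16/9 - 11 = -115/9)
p = sqrt(44083) ≈ 209.96
-87002*A(158, 8 + 154)/p = -87002*(-115*sqrt(44083)/396747) = -(-10005230)*sqrt(44083)/396747 = 10005230*sqrt(44083)/396747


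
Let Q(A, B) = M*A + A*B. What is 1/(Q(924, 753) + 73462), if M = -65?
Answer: 1/709174 ≈ 1.4101e-6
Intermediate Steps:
Q(A, B) = -65*A + A*B
1/(Q(924, 753) + 73462) = 1/(924*(-65 + 753) + 73462) = 1/(924*688 + 73462) = 1/(635712 + 73462) = 1/709174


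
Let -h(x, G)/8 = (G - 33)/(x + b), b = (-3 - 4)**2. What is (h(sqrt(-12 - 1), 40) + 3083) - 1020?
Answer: 2488669/1207 + 28*I*sqrt(13)/1207 ≈ 2061.9 + 0.083642*I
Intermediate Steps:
b = 49 (b = (-7)**2 = 49)
h(x, G) = -8*(-33 + G)/(49 + x) (h(x, G) = -8*(G - 33)/(x + 49) = -8*(-33 + G)/(49 + x))
(h(sqrt(-12 - 1), 40) + 3083) - 1020 = (8*(33 - 1*40)/(49 + sqrt(-12 - 1)) + 3083) - 1020 = (8*(33 - 40)/(49 + sqrt(-13)) + 3083) - 1020 = (8*(-7)/(49 + I*sqrt(13)) + 3083) - 1020 = (-56/(49 + I*sqrt(13)) + 3083) - 1020 = (3083 - 56/(49 + I*sqrt(13))) - 1020 = 2063 - 56/(49 + I*sqrt(13))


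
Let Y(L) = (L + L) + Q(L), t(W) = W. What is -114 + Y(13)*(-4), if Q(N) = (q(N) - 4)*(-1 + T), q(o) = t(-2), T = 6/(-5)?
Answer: -1354/5 ≈ -270.80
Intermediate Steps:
T = -6/5 (T = 6*(-1/5) = -6/5 ≈ -1.2000)
q(o) = -2
Q(N) = 66/5 (Q(N) = (-2 - 4)*(-1 - 6/5) = -6*(-11/5) = 66/5)
Y(L) = 66/5 + 2*L (Y(L) = (L + L) + 66/5 = 2*L + 66/5 = 66/5 + 2*L)
-114 + Y(13)*(-4) = -114 + (66/5 + 2*13)*(-4) = -114 + (66/5 + 26)*(-4) = -114 + (196/5)*(-4) = -114 - 784/5 = -1354/5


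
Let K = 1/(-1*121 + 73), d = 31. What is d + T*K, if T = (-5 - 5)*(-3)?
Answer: 243/8 ≈ 30.375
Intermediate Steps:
K = -1/48 (K = 1/(-121 + 73) = 1/(-48) = -1/48 ≈ -0.020833)
T = 30 (T = -10*(-3) = 30)
d + T*K = 31 + 30*(-1/48) = 31 - 5/8 = 243/8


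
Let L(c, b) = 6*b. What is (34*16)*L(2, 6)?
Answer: 19584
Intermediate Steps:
(34*16)*L(2, 6) = (34*16)*(6*6) = 544*36 = 19584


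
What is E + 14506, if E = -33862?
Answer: -19356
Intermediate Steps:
E + 14506 = -33862 + 14506 = -19356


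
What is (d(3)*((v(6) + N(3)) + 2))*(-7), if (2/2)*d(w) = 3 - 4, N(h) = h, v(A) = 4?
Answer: 63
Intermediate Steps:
d(w) = -1 (d(w) = 3 - 4 = -1)
(d(3)*((v(6) + N(3)) + 2))*(-7) = -((4 + 3) + 2)*(-7) = -(7 + 2)*(-7) = -1*9*(-7) = -9*(-7) = 63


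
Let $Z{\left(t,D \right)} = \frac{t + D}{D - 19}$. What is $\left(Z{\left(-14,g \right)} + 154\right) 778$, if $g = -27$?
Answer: $\frac{2771625}{23} \approx 1.2051 \cdot 10^{5}$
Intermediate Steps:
$Z{\left(t,D \right)} = \frac{D + t}{-19 + D}$
$\left(Z{\left(-14,g \right)} + 154\right) 778 = \left(\frac{-27 - 14}{-19 - 27} + 154\right) 778 = \left(\frac{1}{-46} \left(-41\right) + 154\right) 778 = \left(\left(- \frac{1}{46}\right) \left(-41\right) + 154\right) 778 = \left(\frac{41}{46} + 154\right) 778 = \frac{7125}{46} \cdot 778 = \frac{2771625}{23}$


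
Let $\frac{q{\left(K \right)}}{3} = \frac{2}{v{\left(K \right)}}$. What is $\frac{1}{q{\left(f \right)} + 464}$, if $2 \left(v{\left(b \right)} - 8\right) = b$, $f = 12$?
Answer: $\frac{7}{3251} \approx 0.0021532$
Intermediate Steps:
$v{\left(b \right)} = 8 + \frac{b}{2}$
$q{\left(K \right)} = \frac{6}{8 + \frac{K}{2}}$ ($q{\left(K \right)} = 3 \frac{2}{8 + \frac{K}{2}} = \frac{6}{8 + \frac{K}{2}}$)
$\frac{1}{q{\left(f \right)} + 464} = \frac{1}{\frac{12}{16 + 12} + 464} = \frac{1}{\frac{12}{28} + 464} = \frac{1}{12 \cdot \frac{1}{28} + 464} = \frac{1}{\frac{3}{7} + 464} = \frac{1}{\frac{3251}{7}} = \frac{7}{3251}$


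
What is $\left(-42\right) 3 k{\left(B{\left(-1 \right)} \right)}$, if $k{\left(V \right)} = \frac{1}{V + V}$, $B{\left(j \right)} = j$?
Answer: $63$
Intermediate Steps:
$k{\left(V \right)} = \frac{1}{2 V}$
$\left(-42\right) 3 k{\left(B{\left(-1 \right)} \right)} = \left(-42\right) 3 \frac{1}{2 \left(-1\right)} = - 126 \cdot \frac{1}{2} \left(-1\right) = \left(-126\right) \left(- \frac{1}{2}\right) = 63$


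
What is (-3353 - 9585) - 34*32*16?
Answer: -30346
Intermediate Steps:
(-3353 - 9585) - 34*32*16 = -12938 - 1088*16 = -12938 - 17408 = -30346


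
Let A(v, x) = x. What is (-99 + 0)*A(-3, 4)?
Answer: -396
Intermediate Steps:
(-99 + 0)*A(-3, 4) = (-99 + 0)*4 = -99*4 = -396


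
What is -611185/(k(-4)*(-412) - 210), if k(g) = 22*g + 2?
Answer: -611185/35222 ≈ -17.352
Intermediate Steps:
k(g) = 2 + 22*g
-611185/(k(-4)*(-412) - 210) = -611185/((2 + 22*(-4))*(-412) - 210) = -611185/((2 - 88)*(-412) - 210) = -611185/(-86*(-412) - 210) = -611185/(35432 - 210) = -611185/35222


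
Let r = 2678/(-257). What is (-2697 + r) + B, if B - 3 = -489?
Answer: -820709/257 ≈ -3193.4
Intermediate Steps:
r = -2678/257 (r = 2678*(-1/257) = -2678/257 ≈ -10.420)
B = -486 (B = 3 - 489 = -486)
(-2697 + r) + B = (-2697 - 2678/257) - 486 = -695807/257 - 486 = -820709/257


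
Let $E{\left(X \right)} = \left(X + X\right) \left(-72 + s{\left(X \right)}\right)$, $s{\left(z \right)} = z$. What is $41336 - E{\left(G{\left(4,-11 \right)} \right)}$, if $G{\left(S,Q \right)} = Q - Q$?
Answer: $41336$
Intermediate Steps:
$G{\left(S,Q \right)} = 0$
$E{\left(X \right)} = 2 X \left(-72 + X\right)$ ($E{\left(X \right)} = \left(X + X\right) \left(-72 + X\right) = 2 X \left(-72 + X\right)$)
$41336 - E{\left(G{\left(4,-11 \right)} \right)} = 41336 - 2 \cdot 0 \left(-72 + 0\right) = 41336 - 2 \cdot 0 \left(-72\right) = 41336 - 0 = 41336 + 0 = 41336$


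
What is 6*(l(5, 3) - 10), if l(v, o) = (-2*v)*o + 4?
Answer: -216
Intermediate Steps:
l(v, o) = 4 - 2*o*v (l(v, o) = -2*o*v + 4 = 4 - 2*o*v)
6*(l(5, 3) - 10) = 6*((4 - 2*3*5) - 10) = 6*((4 - 30) - 10) = 6*(-26 - 10) = 6*(-36) = -216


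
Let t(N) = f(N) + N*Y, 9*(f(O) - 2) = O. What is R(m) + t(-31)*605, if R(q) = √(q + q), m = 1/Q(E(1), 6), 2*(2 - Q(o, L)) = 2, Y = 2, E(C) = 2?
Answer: -345455/9 + √2 ≈ -38383.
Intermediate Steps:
f(O) = 2 + O/9
Q(o, L) = 1 (Q(o, L) = 2 - ½*2 = 2 - 1 = 1)
t(N) = 2 + 19*N/9 (t(N) = (2 + N/9) + N*2 = (2 + N/9) + 2*N = 2 + 19*N/9)
m = 1 (m = 1/1 = 1)
R(q) = √2*√q (R(q) = √(2*q) = √2*√q)
R(m) + t(-31)*605 = √2*√1 + (2 + (19/9)*(-31))*605 = √2*1 + (2 - 589/9)*605 = √2 - 571/9*605 = √2 - 345455/9 = -345455/9 + √2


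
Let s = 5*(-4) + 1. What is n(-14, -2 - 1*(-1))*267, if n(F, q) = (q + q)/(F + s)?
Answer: 178/11 ≈ 16.182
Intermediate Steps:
s = -19 (s = -20 + 1 = -19)
n(F, q) = 2*q/(-19 + F) (n(F, q) = (q + q)/(F - 19) = (2*q)/(-19 + F) = 2*q/(-19 + F))
n(-14, -2 - 1*(-1))*267 = (2*(-2 - 1*(-1))/(-19 - 14))*267 = (2*(-2 + 1)/(-33))*267 = (2*(-1)*(-1/33))*267 = (2/33)*267 = 178/11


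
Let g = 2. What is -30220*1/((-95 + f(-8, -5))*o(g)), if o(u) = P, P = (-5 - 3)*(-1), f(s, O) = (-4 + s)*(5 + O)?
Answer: 1511/38 ≈ 39.763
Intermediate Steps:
P = 8 (P = -8*(-1) = 8)
o(u) = 8
-30220*1/((-95 + f(-8, -5))*o(g)) = -30220*1/(8*(-95 + (-20 - 4*(-5) + 5*(-8) - 5*(-8)))) = -30220*1/(8*(-95 + (-20 + 20 - 40 + 40))) = -30220*1/(8*(-95 + 0)) = -30220/(8*(-95)) = -30220/(-760) = -30220*(-1/760) = 1511/38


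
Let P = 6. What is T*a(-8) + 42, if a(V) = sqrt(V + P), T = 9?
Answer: 42 + 9*I*sqrt(2) ≈ 42.0 + 12.728*I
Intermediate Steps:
a(V) = sqrt(6 + V) (a(V) = sqrt(V + 6) = sqrt(6 + V))
T*a(-8) + 42 = 9*sqrt(6 - 8) + 42 = 9*sqrt(-2) + 42 = 9*(I*sqrt(2)) + 42 = 9*I*sqrt(2) + 42 = 42 + 9*I*sqrt(2)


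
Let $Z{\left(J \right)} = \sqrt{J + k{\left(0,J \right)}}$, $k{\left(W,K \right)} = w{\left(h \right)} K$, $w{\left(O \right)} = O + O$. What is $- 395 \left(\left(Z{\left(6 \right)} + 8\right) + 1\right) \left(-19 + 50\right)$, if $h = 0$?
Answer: $-110205 - 12245 \sqrt{6} \approx -1.402 \cdot 10^{5}$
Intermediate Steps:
$w{\left(O \right)} = 2 O$
$k{\left(W,K \right)} = 0$ ($k{\left(W,K \right)} = 2 \cdot 0 K = 0 K = 0$)
$Z{\left(J \right)} = \sqrt{J}$ ($Z{\left(J \right)} = \sqrt{J + 0} = \sqrt{J}$)
$- 395 \left(\left(Z{\left(6 \right)} + 8\right) + 1\right) \left(-19 + 50\right) = - 395 \left(\left(\sqrt{6} + 8\right) + 1\right) \left(-19 + 50\right) = - 395 \left(\left(8 + \sqrt{6}\right) + 1\right) 31 = - 395 \left(9 + \sqrt{6}\right) 31 = - 395 \left(279 + 31 \sqrt{6}\right) = -110205 - 12245 \sqrt{6}$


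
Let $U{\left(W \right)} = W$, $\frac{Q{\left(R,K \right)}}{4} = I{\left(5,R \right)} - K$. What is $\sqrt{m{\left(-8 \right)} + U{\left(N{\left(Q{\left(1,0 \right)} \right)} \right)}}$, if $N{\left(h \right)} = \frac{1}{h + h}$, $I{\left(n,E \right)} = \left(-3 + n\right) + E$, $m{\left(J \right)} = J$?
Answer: $\frac{i \sqrt{1146}}{12} \approx 2.8211 i$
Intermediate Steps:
$I{\left(n,E \right)} = -3 + E + n$
$Q{\left(R,K \right)} = 8 - 4 K + 4 R$ ($Q{\left(R,K \right)} = 4 \left(\left(-3 + R + 5\right) - K\right) = 4 \left(\left(2 + R\right) - K\right) = 4 \left(2 + R - K\right) = 8 - 4 K + 4 R$)
$N{\left(h \right)} = \frac{1}{2 h}$
$\sqrt{m{\left(-8 \right)} + U{\left(N{\left(Q{\left(1,0 \right)} \right)} \right)}} = \sqrt{-8 + \frac{1}{2 \left(8 - 0 + 4 \cdot 1\right)}} = \sqrt{-8 + \frac{1}{2 \left(8 + 0 + 4\right)}} = \sqrt{-8 + \frac{1}{2 \cdot 12}} = \sqrt{-8 + \frac{1}{2} \cdot \frac{1}{12}} = \sqrt{-8 + \frac{1}{24}} = \sqrt{- \frac{191}{24}} = \frac{i \sqrt{1146}}{12}$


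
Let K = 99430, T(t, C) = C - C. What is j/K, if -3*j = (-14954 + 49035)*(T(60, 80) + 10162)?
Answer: -173165561/149145 ≈ -1161.1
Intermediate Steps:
T(t, C) = 0
j = -346331122/3 (j = -(-14954 + 49035)*(0 + 10162)/3 = -34081*10162/3 = -⅓*346331122 = -346331122/3 ≈ -1.1544e+8)
j/K = -346331122/3/99430 = -346331122/3*1/99430 = -173165561/149145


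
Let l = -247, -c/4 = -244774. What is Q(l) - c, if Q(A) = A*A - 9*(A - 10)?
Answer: -915774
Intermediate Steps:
c = 979096 (c = -4*(-244774) = 979096)
Q(A) = 90 + A**2 - 9*A (Q(A) = A**2 - 9*(-10 + A) = A**2 + (90 - 9*A) = 90 + A**2 - 9*A)
Q(l) - c = (90 + (-247)**2 - 9*(-247)) - 1*979096 = (90 + 61009 + 2223) - 979096 = 63322 - 979096 = -915774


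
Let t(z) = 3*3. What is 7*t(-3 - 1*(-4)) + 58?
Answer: 121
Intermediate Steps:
t(z) = 9
7*t(-3 - 1*(-4)) + 58 = 7*9 + 58 = 63 + 58 = 121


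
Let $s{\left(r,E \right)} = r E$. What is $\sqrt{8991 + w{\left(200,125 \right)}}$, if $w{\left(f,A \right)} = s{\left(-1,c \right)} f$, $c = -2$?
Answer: $\sqrt{9391} \approx 96.907$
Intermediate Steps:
$s{\left(r,E \right)} = E r$
$w{\left(f,A \right)} = 2 f$ ($w{\left(f,A \right)} = \left(-2\right) \left(-1\right) f = 2 f$)
$\sqrt{8991 + w{\left(200,125 \right)}} = \sqrt{8991 + 2 \cdot 200} = \sqrt{8991 + 400} = \sqrt{9391}$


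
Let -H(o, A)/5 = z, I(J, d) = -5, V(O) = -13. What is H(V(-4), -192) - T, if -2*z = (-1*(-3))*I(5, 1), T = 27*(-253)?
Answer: 13587/2 ≈ 6793.5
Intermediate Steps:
T = -6831
z = 15/2 (z = -(-1*(-3))*(-5)/2 = -3*(-5)/2 = -½*(-15) = 15/2 ≈ 7.5000)
H(o, A) = -75/2 (H(o, A) = -5*15/2 = -75/2)
H(V(-4), -192) - T = -75/2 - 1*(-6831) = -75/2 + 6831 = 13587/2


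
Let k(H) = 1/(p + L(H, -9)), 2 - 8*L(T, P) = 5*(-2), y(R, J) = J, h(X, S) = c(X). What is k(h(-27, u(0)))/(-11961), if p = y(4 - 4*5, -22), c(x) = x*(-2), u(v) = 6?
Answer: 2/490401 ≈ 4.0783e-6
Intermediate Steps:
c(x) = -2*x
h(X, S) = -2*X
L(T, P) = 3/2 (L(T, P) = ¼ - 5*(-2)/8 = ¼ - ⅛*(-10) = ¼ + 5/4 = 3/2)
p = -22
k(H) = -2/41 (k(H) = 1/(-22 + 3/2) = 1/(-41/2) = -2/41)
k(h(-27, u(0)))/(-11961) = -2/41/(-11961) = -2/41*(-1/11961) = 2/490401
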